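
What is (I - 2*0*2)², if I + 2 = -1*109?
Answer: 12321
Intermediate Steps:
I = -111 (I = -2 - 1*109 = -2 - 109 = -111)
(I - 2*0*2)² = (-111 - 2*0*2)² = (-111 + 0*2)² = (-111 + 0)² = (-111)² = 12321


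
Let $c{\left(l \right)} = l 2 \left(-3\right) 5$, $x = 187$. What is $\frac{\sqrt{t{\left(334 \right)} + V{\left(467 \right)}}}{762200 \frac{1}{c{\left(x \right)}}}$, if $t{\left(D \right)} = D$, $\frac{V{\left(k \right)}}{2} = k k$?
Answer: $- \frac{561 \sqrt{27282}}{19055} \approx -4.8629$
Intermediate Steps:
$V{\left(k \right)} = 2 k^{2}$ ($V{\left(k \right)} = 2 k k = 2 k^{2}$)
$c{\left(l \right)} = - 30 l$ ($c{\left(l \right)} = l \left(\left(-6\right) 5\right) = l \left(-30\right) = - 30 l$)
$\frac{\sqrt{t{\left(334 \right)} + V{\left(467 \right)}}}{762200 \frac{1}{c{\left(x \right)}}} = \frac{\sqrt{334 + 2 \cdot 467^{2}}}{762200 \frac{1}{\left(-30\right) 187}} = \frac{\sqrt{334 + 2 \cdot 218089}}{762200 \frac{1}{-5610}} = \frac{\sqrt{334 + 436178}}{762200 \left(- \frac{1}{5610}\right)} = \frac{\sqrt{436512}}{- \frac{76220}{561}} = 4 \sqrt{27282} \left(- \frac{561}{76220}\right) = - \frac{561 \sqrt{27282}}{19055}$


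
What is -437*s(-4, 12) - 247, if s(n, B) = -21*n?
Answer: -36955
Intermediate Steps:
-437*s(-4, 12) - 247 = -(-9177)*(-4) - 247 = -437*84 - 247 = -36708 - 247 = -36955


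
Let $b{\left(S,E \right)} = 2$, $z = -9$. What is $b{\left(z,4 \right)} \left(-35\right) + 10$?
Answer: $-60$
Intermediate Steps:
$b{\left(z,4 \right)} \left(-35\right) + 10 = 2 \left(-35\right) + 10 = -70 + 10 = -60$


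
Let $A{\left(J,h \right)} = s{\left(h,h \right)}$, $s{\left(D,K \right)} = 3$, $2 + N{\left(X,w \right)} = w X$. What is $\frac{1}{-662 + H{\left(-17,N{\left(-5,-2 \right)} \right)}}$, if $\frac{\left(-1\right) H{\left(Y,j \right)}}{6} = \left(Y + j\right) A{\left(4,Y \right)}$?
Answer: $- \frac{1}{500} \approx -0.002$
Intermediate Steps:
$N{\left(X,w \right)} = -2 + X w$ ($N{\left(X,w \right)} = -2 + w X = -2 + X w$)
$A{\left(J,h \right)} = 3$
$H{\left(Y,j \right)} = - 18 Y - 18 j$ ($H{\left(Y,j \right)} = - 6 \left(Y + j\right) 3 = - 6 \left(3 Y + 3 j\right) = - 18 Y - 18 j$)
$\frac{1}{-662 + H{\left(-17,N{\left(-5,-2 \right)} \right)}} = \frac{1}{-662 - \left(-306 + 18 \left(-2 - -10\right)\right)} = \frac{1}{-662 + \left(306 - 18 \left(-2 + 10\right)\right)} = \frac{1}{-662 + \left(306 - 144\right)} = \frac{1}{-662 + 162} = \frac{1}{-500} = - \frac{1}{500}$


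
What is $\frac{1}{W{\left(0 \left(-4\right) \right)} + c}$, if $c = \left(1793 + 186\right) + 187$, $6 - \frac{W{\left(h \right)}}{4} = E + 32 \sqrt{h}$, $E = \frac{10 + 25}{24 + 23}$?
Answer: $\frac{47}{102790} \approx 0.00045724$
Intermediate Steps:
$E = \frac{35}{47} \approx 0.74468$
$W{\left(h \right)} = \frac{988}{47} - 128 \sqrt{h}$ ($W{\left(h \right)} = 24 - 4 \left(\frac{35}{47} + 32 \sqrt{h}\right) = 24 - \left(\frac{140}{47} + 128 \sqrt{h}\right) = \frac{988}{47} - 128 \sqrt{h}$)
$c = 2166$ ($c = 1979 + 187 = 2166$)
$\frac{1}{W{\left(0 \left(-4\right) \right)} + c} = \frac{1}{\left(\frac{988}{47} - 128 \sqrt{0 \left(-4\right)}\right) + 2166} = \frac{1}{\left(\frac{988}{47} - 128 \sqrt{0}\right) + 2166} = \frac{1}{\left(\frac{988}{47} - 0\right) + 2166} = \frac{1}{\left(\frac{988}{47} + 0\right) + 2166} = \frac{1}{\frac{988}{47} + 2166} = \frac{1}{\frac{102790}{47}} = \frac{47}{102790}$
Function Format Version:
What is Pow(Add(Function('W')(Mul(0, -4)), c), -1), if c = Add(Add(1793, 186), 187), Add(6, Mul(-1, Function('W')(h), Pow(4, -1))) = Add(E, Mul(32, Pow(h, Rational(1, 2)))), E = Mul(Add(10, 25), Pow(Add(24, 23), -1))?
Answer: Rational(47, 102790) ≈ 0.00045724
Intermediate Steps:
E = Rational(35, 47) (E = Mul(35, Pow(47, -1)) = Mul(35, Rational(1, 47)) = Rational(35, 47) ≈ 0.74468)
Function('W')(h) = Add(Rational(988, 47), Mul(-128, Pow(h, Rational(1, 2)))) (Function('W')(h) = Add(24, Mul(-4, Add(Rational(35, 47), Mul(32, Pow(h, Rational(1, 2)))))) = Add(24, Add(Rational(-140, 47), Mul(-128, Pow(h, Rational(1, 2))))) = Add(Rational(988, 47), Mul(-128, Pow(h, Rational(1, 2)))))
c = 2166 (c = Add(1979, 187) = 2166)
Pow(Add(Function('W')(Mul(0, -4)), c), -1) = Pow(Add(Add(Rational(988, 47), Mul(-128, Pow(Mul(0, -4), Rational(1, 2)))), 2166), -1) = Pow(Add(Add(Rational(988, 47), Mul(-128, Pow(0, Rational(1, 2)))), 2166), -1) = Pow(Add(Add(Rational(988, 47), Mul(-128, 0)), 2166), -1) = Pow(Add(Add(Rational(988, 47), 0), 2166), -1) = Pow(Add(Rational(988, 47), 2166), -1) = Pow(Rational(102790, 47), -1) = Rational(47, 102790)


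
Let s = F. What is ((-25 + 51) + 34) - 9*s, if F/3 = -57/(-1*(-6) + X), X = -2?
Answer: 1779/4 ≈ 444.75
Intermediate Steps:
F = -171/4 (F = 3*(-57/(-1*(-6) - 2)) = 3*(-57/(6 - 2)) = 3*(-57/4) = -171/4 ≈ -42.750)
s = -171/4 ≈ -42.750
((-25 + 51) + 34) - 9*s = ((-25 + 51) + 34) - 9*(-171/4) = (26 + 34) + 1539/4 = 60 + 1539/4 = 1779/4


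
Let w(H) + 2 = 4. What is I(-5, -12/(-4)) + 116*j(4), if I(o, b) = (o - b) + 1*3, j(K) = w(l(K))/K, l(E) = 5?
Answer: 53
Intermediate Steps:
w(H) = 2 (w(H) = -2 + 4 = 2)
j(K) = 2/K
I(o, b) = 3 + o - b (I(o, b) = (o - b) + 3 = 3 + o - b)
I(-5, -12/(-4)) + 116*j(4) = (3 - 5 - (-12)/(-4)) + 116*(2/4) = (3 - 5 - (-12)*(-1)/4) + 116*(2*(1/4)) = (3 - 5 - 1*3) + 116*(1/2) = (3 - 5 - 3) + 58 = -5 + 58 = 53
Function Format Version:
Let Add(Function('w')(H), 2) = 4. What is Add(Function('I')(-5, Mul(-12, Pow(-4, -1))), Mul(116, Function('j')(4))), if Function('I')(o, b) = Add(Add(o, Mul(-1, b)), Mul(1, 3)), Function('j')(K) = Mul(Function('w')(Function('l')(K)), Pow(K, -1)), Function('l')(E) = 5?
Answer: 53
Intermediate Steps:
Function('w')(H) = 2 (Function('w')(H) = Add(-2, 4) = 2)
Function('j')(K) = Mul(2, Pow(K, -1))
Function('I')(o, b) = Add(3, o, Mul(-1, b)) (Function('I')(o, b) = Add(Add(o, Mul(-1, b)), 3) = Add(3, o, Mul(-1, b)))
Add(Function('I')(-5, Mul(-12, Pow(-4, -1))), Mul(116, Function('j')(4))) = Add(Add(3, -5, Mul(-1, Mul(-12, Pow(-4, -1)))), Mul(116, Mul(2, Pow(4, -1)))) = Add(Add(3, -5, Mul(-1, Mul(-12, Rational(-1, 4)))), Mul(116, Mul(2, Rational(1, 4)))) = Add(Add(3, -5, Mul(-1, 3)), Mul(116, Rational(1, 2))) = Add(Add(3, -5, -3), 58) = Add(-5, 58) = 53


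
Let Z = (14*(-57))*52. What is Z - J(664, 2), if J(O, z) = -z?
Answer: -41494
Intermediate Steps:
Z = -41496 (Z = -798*52 = -41496)
Z - J(664, 2) = -41496 - (-1)*2 = -41496 - 1*(-2) = -41496 + 2 = -41494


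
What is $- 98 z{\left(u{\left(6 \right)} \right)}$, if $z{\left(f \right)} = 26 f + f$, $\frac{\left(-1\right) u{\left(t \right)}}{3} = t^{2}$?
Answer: $285768$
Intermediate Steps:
$u{\left(t \right)} = - 3 t^{2}$
$z{\left(f \right)} = 27 f$
$- 98 z{\left(u{\left(6 \right)} \right)} = - 98 \cdot 27 \left(- 3 \cdot 6^{2}\right) = - 98 \cdot 27 \left(\left(-3\right) 36\right) = - 98 \cdot 27 \left(-108\right) = \left(-98\right) \left(-2916\right) = 285768$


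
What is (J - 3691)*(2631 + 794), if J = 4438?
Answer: 2558475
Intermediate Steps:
(J - 3691)*(2631 + 794) = (4438 - 3691)*(2631 + 794) = 747*3425 = 2558475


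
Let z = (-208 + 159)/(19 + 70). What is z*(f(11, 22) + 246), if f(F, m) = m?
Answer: -13132/89 ≈ -147.55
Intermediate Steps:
z = -49/89 ≈ -0.55056
z*(f(11, 22) + 246) = -49*(22 + 246)/89 = -49/89*268 = -13132/89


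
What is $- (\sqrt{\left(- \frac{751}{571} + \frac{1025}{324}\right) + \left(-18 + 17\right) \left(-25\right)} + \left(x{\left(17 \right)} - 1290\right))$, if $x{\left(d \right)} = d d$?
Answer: $1001 - \frac{\sqrt{2836186121}}{10278} \approx 995.82$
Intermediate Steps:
$x{\left(d \right)} = d^{2}$
$- (\sqrt{\left(- \frac{751}{571} + \frac{1025}{324}\right) + \left(-18 + 17\right) \left(-25\right)} + \left(x{\left(17 \right)} - 1290\right)) = - (\sqrt{\left(- \frac{751}{571} + \frac{1025}{324}\right) + \left(-18 + 17\right) \left(-25\right)} + \left(17^{2} - 1290\right)) = - (\sqrt{\left(\left(-751\right) \frac{1}{571} + 1025 \cdot \frac{1}{324}\right) - -25} + \left(289 - 1290\right)) = - (\sqrt{\left(- \frac{751}{571} + \frac{1025}{324}\right) + 25} - 1001) = - (\sqrt{\frac{341951}{185004} + 25} - 1001) = - (\sqrt{\frac{4967051}{185004}} - 1001) = - (\frac{\sqrt{2836186121}}{10278} - 1001) = - (-1001 + \frac{\sqrt{2836186121}}{10278}) = 1001 - \frac{\sqrt{2836186121}}{10278}$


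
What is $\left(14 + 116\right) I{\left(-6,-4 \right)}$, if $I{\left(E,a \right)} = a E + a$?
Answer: $2600$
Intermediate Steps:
$I{\left(E,a \right)} = a + E a$ ($I{\left(E,a \right)} = E a + a = a + E a$)
$\left(14 + 116\right) I{\left(-6,-4 \right)} = \left(14 + 116\right) \left(- 4 \left(1 - 6\right)\right) = 130 \left(\left(-4\right) \left(-5\right)\right) = 130 \cdot 20 = 2600$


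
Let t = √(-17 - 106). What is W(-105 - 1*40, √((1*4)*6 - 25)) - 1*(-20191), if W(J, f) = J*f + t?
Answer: 20191 - 145*I + I*√123 ≈ 20191.0 - 133.91*I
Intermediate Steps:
t = I*√123 (t = √(-123) = I*√123 ≈ 11.091*I)
W(J, f) = I*√123 + J*f (W(J, f) = J*f + I*√123 = I*√123 + J*f)
W(-105 - 1*40, √((1*4)*6 - 25)) - 1*(-20191) = (I*√123 + (-105 - 1*40)*√((1*4)*6 - 25)) - 1*(-20191) = (I*√123 + (-105 - 40)*√(4*6 - 25)) + 20191 = (I*√123 - 145*√(24 - 25)) + 20191 = (I*√123 - 145*I) + 20191 = (-145*I + I*√123) + 20191 = 20191 - 145*I + I*√123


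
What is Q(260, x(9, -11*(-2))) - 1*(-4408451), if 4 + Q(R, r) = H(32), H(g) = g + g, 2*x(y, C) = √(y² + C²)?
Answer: 4408511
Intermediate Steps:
x(y, C) = √(C² + y²)/2 (x(y, C) = √(y² + C²)/2 = √(C² + y²)/2)
H(g) = 2*g
Q(R, r) = 60 (Q(R, r) = -4 + 2*32 = -4 + 64 = 60)
Q(260, x(9, -11*(-2))) - 1*(-4408451) = 60 - 1*(-4408451) = 60 + 4408451 = 4408511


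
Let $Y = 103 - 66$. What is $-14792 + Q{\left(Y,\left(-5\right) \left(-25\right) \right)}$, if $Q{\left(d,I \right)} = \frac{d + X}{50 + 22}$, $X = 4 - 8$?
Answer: $- \frac{354997}{24} \approx -14792.0$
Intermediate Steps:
$X = -4$ ($X = 4 - 8 = -4$)
$Y = 37$ ($Y = 103 - 66 = 37$)
$Q{\left(d,I \right)} = - \frac{1}{18} + \frac{d}{72}$ ($Q{\left(d,I \right)} = \frac{d - 4}{50 + 22} = \frac{-4 + d}{72} = \left(-4 + d\right) \frac{1}{72} = - \frac{1}{18} + \frac{d}{72}$)
$-14792 + Q{\left(Y,\left(-5\right) \left(-25\right) \right)} = -14792 + \left(- \frac{1}{18} + \frac{1}{72} \cdot 37\right) = -14792 + \left(- \frac{1}{18} + \frac{37}{72}\right) = -14792 + \frac{11}{24} = - \frac{354997}{24}$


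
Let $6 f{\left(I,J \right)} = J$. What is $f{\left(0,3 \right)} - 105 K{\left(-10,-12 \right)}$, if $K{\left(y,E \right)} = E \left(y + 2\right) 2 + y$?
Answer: $- \frac{38219}{2} \approx -19110.0$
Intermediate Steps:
$f{\left(I,J \right)} = \frac{J}{6}$
$K{\left(y,E \right)} = y + 2 E \left(2 + y\right)$ ($K{\left(y,E \right)} = E \left(2 + y\right) 2 + y = 2 E \left(2 + y\right) + y = y + 2 E \left(2 + y\right)$)
$f{\left(0,3 \right)} - 105 K{\left(-10,-12 \right)} = \frac{1}{6} \cdot 3 - 105 \left(-10 + 4 \left(-12\right) + 2 \left(-12\right) \left(-10\right)\right) = \frac{1}{2} - 105 \left(-10 - 48 + 240\right) = \frac{1}{2} - 19110 = - \frac{38219}{2}$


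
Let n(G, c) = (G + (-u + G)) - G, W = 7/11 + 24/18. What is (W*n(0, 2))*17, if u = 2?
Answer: -2210/33 ≈ -66.970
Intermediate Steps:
W = 65/33 (W = 7*(1/11) + 24*(1/18) = 7/11 + 4/3 = 65/33 ≈ 1.9697)
n(G, c) = -2 + G (n(G, c) = (G + (-1*2 + G)) - G = (G + (-2 + G)) - G = (-2 + 2*G) - G = -2 + G)
(W*n(0, 2))*17 = (65*(-2 + 0)/33)*17 = ((65/33)*(-2))*17 = -130/33*17 = -2210/33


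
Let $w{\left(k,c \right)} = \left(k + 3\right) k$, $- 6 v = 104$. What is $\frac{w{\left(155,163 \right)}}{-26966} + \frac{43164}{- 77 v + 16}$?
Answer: $\frac{424080974}{13658279} \approx 31.049$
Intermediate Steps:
$v = - \frac{52}{3}$ ($v = \left(- \frac{1}{6}\right) 104 = - \frac{52}{3} \approx -17.333$)
$w{\left(k,c \right)} = k \left(3 + k\right)$ ($w{\left(k,c \right)} = \left(3 + k\right) k = k \left(3 + k\right)$)
$\frac{w{\left(155,163 \right)}}{-26966} + \frac{43164}{- 77 v + 16} = \frac{155 \left(3 + 155\right)}{-26966} + \frac{43164}{\left(-77\right) \left(- \frac{52}{3}\right) + 16} = 155 \cdot 158 \left(- \frac{1}{26966}\right) + \frac{43164}{\frac{4004}{3} + 16} = 24490 \left(- \frac{1}{26966}\right) + \frac{43164}{\frac{4052}{3}} = - \frac{12245}{13483} + 43164 \cdot \frac{3}{4052} = - \frac{12245}{13483} + \frac{32373}{1013} = \frac{424080974}{13658279}$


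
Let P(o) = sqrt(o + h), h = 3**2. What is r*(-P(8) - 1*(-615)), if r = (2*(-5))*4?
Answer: -24600 + 40*sqrt(17) ≈ -24435.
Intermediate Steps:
h = 9
P(o) = sqrt(9 + o) (P(o) = sqrt(o + 9) = sqrt(9 + o))
r = -40 (r = -10*4 = -40)
r*(-P(8) - 1*(-615)) = -40*(-sqrt(9 + 8) - 1*(-615)) = -40*(-sqrt(17) + 615) = -40*(615 - sqrt(17)) = -24600 + 40*sqrt(17)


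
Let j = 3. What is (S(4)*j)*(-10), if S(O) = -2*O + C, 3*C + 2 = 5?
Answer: 210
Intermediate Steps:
C = 1 (C = -2/3 + (1/3)*5 = -2/3 + 5/3 = 1)
S(O) = 1 - 2*O (S(O) = -2*O + 1 = 1 - 2*O)
(S(4)*j)*(-10) = ((1 - 2*4)*3)*(-10) = ((1 - 8)*3)*(-10) = -7*3*(-10) = -21*(-10) = 210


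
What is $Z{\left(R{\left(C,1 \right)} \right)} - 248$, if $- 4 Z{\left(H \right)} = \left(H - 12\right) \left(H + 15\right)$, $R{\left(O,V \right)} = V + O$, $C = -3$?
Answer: $- \frac{405}{2} \approx -202.5$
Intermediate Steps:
$R{\left(O,V \right)} = O + V$
$Z{\left(H \right)} = - \frac{\left(-12 + H\right) \left(15 + H\right)}{4}$ ($Z{\left(H \right)} = - \frac{\left(H - 12\right) \left(H + 15\right)}{4} = - \frac{\left(-12 + H\right) \left(15 + H\right)}{4}$)
$Z{\left(R{\left(C,1 \right)} \right)} - 248 = \left(45 - \frac{3 \left(-3 + 1\right)}{4} - \frac{\left(-3 + 1\right)^{2}}{4}\right) - 248 = \left(45 - - \frac{3}{2} - \frac{\left(-2\right)^{2}}{4}\right) - 248 = \left(45 + \frac{3}{2} - 1\right) - 248 = \frac{91}{2} - 248 = - \frac{405}{2}$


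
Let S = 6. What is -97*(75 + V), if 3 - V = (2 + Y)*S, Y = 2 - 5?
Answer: -8148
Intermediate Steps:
Y = -3
V = 9 (V = 3 - (2 - 3)*6 = 3 - (-1)*6 = 3 - 1*(-6) = 3 + 6 = 9)
-97*(75 + V) = -97*(75 + 9) = -97*84 = -8148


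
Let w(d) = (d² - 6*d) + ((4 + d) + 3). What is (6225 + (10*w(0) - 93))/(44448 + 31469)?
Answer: 6202/75917 ≈ 0.081694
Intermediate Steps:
w(d) = 7 + d² - 5*d (w(d) = (d² - 6*d) + (7 + d) = 7 + d² - 5*d)
(6225 + (10*w(0) - 93))/(44448 + 31469) = (6225 + (10*(7 + 0² - 5*0) - 93))/(44448 + 31469) = (6225 + (10*(7 + 0 + 0) - 93))/75917 = (6225 + (10*7 - 93))*(1/75917) = (6225 + (70 - 93))*(1/75917) = (6225 - 23)*(1/75917) = 6202*(1/75917) = 6202/75917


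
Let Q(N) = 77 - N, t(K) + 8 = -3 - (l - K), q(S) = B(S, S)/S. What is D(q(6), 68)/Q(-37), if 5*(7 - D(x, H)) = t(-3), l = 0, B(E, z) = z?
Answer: 49/570 ≈ 0.085965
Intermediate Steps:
q(S) = 1 (q(S) = S/S = 1)
t(K) = -11 + K (t(K) = -8 + (-3 - (0 - K)) = -8 + (-3 - (-1)*K) = -8 + (-3 + K) = -11 + K)
D(x, H) = 49/5 (D(x, H) = 7 - (-11 - 3)/5 = 7 - ⅕*(-14) = 7 + 14/5 = 49/5)
D(q(6), 68)/Q(-37) = 49/(5*(77 - 1*(-37))) = 49/(5*(77 + 37)) = (49/5)/114 = (49/5)*(1/114) = 49/570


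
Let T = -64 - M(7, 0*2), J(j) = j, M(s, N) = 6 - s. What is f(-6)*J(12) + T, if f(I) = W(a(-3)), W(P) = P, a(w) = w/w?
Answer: -51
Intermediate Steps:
a(w) = 1
f(I) = 1
T = -63 (T = -64 - (6 - 1*7) = -64 - (6 - 7) = -64 - 1*(-1) = -64 + 1 = -63)
f(-6)*J(12) + T = 1*12 - 63 = 12 - 63 = -51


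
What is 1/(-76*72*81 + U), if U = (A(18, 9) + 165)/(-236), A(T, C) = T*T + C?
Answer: -118/52301625 ≈ -2.2561e-6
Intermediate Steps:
A(T, C) = C + T**2 (A(T, C) = T**2 + C = C + T**2)
U = -249/118 (U = ((9 + 18**2) + 165)/(-236) = -((9 + 324) + 165)/236 = -(333 + 165)/236 = -1/236*498 = -249/118 ≈ -2.1102)
1/(-76*72*81 + U) = 1/(-76*72*81 - 249/118) = 1/(-5472*81 - 249/118) = 1/(-443232 - 249/118) = 1/(-52301625/118) = -118/52301625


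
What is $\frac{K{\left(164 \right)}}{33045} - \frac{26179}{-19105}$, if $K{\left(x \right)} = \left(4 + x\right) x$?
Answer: $\frac{92764401}{42088315} \approx 2.204$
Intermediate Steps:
$K{\left(x \right)} = x \left(4 + x\right)$
$\frac{K{\left(164 \right)}}{33045} - \frac{26179}{-19105} = \frac{164 \left(4 + 164\right)}{33045} - \frac{26179}{-19105} = 164 \cdot 168 \cdot \frac{1}{33045} - - \frac{26179}{19105} = 27552 \cdot \frac{1}{33045} + \frac{26179}{19105} = \frac{9184}{11015} + \frac{26179}{19105} = \frac{92764401}{42088315}$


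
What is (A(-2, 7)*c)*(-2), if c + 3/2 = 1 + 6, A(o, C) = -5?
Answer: 55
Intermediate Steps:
c = 11/2 (c = -3/2 + (1 + 6) = -3/2 + 7 = 11/2 ≈ 5.5000)
(A(-2, 7)*c)*(-2) = -5*11/2*(-2) = -55/2*(-2) = 55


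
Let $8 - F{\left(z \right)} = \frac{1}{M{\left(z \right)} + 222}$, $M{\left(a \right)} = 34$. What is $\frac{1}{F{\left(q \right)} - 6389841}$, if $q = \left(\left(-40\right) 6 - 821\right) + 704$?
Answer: $- \frac{256}{1635797249} \approx -1.565 \cdot 10^{-7}$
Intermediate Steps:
$q = -357$ ($q = \left(-240 - 821\right) + 704 = -1061 + 704 = -357$)
$F{\left(z \right)} = \frac{2047}{256}$ ($F{\left(z \right)} = 8 - \frac{1}{34 + 222} = 8 - \frac{1}{256} = \frac{2047}{256}$)
$\frac{1}{F{\left(q \right)} - 6389841} = \frac{1}{\frac{2047}{256} - 6389841} = \frac{1}{- \frac{1635797249}{256}} = - \frac{256}{1635797249}$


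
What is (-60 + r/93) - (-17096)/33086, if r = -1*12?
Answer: -30571164/512833 ≈ -59.612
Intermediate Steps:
r = -12
(-60 + r/93) - (-17096)/33086 = (-60 - 12/93) - (-17096)/33086 = (-60 - 12*1/93) - (-17096)/33086 = (-60 - 4/31) - 1*(-8548/16543) = -1864/31 + 8548/16543 = -30571164/512833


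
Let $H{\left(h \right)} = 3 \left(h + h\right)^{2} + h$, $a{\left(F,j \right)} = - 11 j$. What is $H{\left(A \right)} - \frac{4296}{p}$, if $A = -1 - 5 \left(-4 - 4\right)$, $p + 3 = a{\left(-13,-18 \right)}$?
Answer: $\frac{1187483}{65} \approx 18269.0$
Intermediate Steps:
$p = 195$ ($p = -3 - -198 = -3 + 198 = 195$)
$A = 39$ ($A = -1 - -40 = -1 + 40 = 39$)
$H{\left(h \right)} = h + 12 h^{2}$ ($H{\left(h \right)} = 3 \left(2 h\right)^{2} + h = 3 \cdot 4 h^{2} + h = 12 h^{2} + h = h + 12 h^{2}$)
$H{\left(A \right)} - \frac{4296}{p} = 39 \left(1 + 12 \cdot 39\right) - \frac{4296}{195} = 39 \left(1 + 468\right) - \frac{1432}{65} = 39 \cdot 469 - \frac{1432}{65} = 18291 - \frac{1432}{65} = \frac{1187483}{65}$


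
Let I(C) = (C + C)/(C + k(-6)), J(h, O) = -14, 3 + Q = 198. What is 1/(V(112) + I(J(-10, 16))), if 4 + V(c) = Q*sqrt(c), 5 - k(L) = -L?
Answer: 30/59889311 + 43875*sqrt(7)/239557244 ≈ 0.00048507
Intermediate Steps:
Q = 195 (Q = -3 + 198 = 195)
k(L) = 5 + L (k(L) = 5 - (-1)*L = 5 + L)
V(c) = -4 + 195*sqrt(c)
I(C) = 2*C/(-1 + C) (I(C) = (C + C)/(C + (5 - 6)) = (2*C)/(C - 1) = (2*C)/(-1 + C) = 2*C/(-1 + C))
1/(V(112) + I(J(-10, 16))) = 1/((-4 + 195*sqrt(112)) + 2*(-14)/(-1 - 14)) = 1/((-4 + 195*(4*sqrt(7))) + 2*(-14)/(-15)) = 1/((-4 + 780*sqrt(7)) + 2*(-14)*(-1/15)) = 1/((-4 + 780*sqrt(7)) + 28/15) = 1/(-32/15 + 780*sqrt(7))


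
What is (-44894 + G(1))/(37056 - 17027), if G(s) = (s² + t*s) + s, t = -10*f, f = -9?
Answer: -44802/20029 ≈ -2.2369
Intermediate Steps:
t = 90 (t = -10*(-9) = 90)
G(s) = s² + 91*s (G(s) = (s² + 90*s) + s = s² + 91*s)
(-44894 + G(1))/(37056 - 17027) = (-44894 + 1*(91 + 1))/(37056 - 17027) = (-44894 + 1*92)/20029 = (-44894 + 92)*(1/20029) = -44802*1/20029 = -44802/20029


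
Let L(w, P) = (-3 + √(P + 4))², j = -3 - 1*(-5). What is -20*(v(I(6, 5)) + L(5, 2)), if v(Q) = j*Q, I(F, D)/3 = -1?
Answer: -180 + 120*√6 ≈ 113.94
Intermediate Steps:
j = 2 (j = -3 + 5 = 2)
L(w, P) = (-3 + √(4 + P))²
I(F, D) = -3 (I(F, D) = 3*(-1) = -3)
v(Q) = 2*Q
-20*(v(I(6, 5)) + L(5, 2)) = -20*(2*(-3) + (-3 + √(4 + 2))²) = -20*(-6 + (-3 + √6)²) = 120 - 20*(-3 + √6)²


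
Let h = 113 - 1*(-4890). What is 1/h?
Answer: 1/5003 ≈ 0.00019988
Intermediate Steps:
h = 5003 (h = 113 + 4890 = 5003)
1/h = 1/5003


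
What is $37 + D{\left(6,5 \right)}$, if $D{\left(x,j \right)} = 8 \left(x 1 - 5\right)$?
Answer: $45$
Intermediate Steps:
$D{\left(x,j \right)} = -40 + 8 x$ ($D{\left(x,j \right)} = 8 \left(x - 5\right) = 8 \left(-5 + x\right) = -40 + 8 x$)
$37 + D{\left(6,5 \right)} = 37 + \left(-40 + 8 \cdot 6\right) = 37 + \left(-40 + 48\right) = 37 + 8 = 45$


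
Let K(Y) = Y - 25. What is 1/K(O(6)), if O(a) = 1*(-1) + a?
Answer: -1/20 ≈ -0.050000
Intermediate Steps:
O(a) = -1 + a
K(Y) = -25 + Y
1/K(O(6)) = 1/(-25 + (-1 + 6)) = 1/(-25 + 5) = 1/(-20) = -1/20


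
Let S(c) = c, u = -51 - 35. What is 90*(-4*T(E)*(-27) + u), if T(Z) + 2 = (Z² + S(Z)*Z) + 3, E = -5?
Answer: 487980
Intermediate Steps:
u = -86
T(Z) = 1 + 2*Z² (T(Z) = -2 + ((Z² + Z*Z) + 3) = -2 + ((Z² + Z²) + 3) = -2 + (2*Z² + 3) = -2 + (3 + 2*Z²) = 1 + 2*Z²)
90*(-4*T(E)*(-27) + u) = 90*(-4*(1 + 2*(-5)²)*(-27) - 86) = 90*(-4*(1 + 2*25)*(-27) - 86) = 90*(-4*(1 + 50)*(-27) - 86) = 90*(-4*51*(-27) - 86) = 90*(-204*(-27) - 86) = 90*(5508 - 86) = 90*5422 = 487980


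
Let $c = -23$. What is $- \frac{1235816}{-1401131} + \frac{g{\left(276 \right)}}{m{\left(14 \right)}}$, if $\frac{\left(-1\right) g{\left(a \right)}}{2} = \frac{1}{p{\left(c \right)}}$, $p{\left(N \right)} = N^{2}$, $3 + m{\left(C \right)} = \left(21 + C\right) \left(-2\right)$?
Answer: $\frac{47726308734}{54107475827} \approx 0.88206$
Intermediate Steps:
$m{\left(C \right)} = -45 - 2 C$ ($m{\left(C \right)} = -3 + \left(21 + C\right) \left(-2\right) = -3 - \left(42 + 2 C\right) = -45 - 2 C$)
$g{\left(a \right)} = - \frac{2}{529}$ ($g{\left(a \right)} = - \frac{2}{\left(-23\right)^{2}} = - \frac{2}{529}$)
$- \frac{1235816}{-1401131} + \frac{g{\left(276 \right)}}{m{\left(14 \right)}} = - \frac{1235816}{-1401131} - \frac{2}{529 \left(-45 - 28\right)} = \left(-1235816\right) \left(- \frac{1}{1401131}\right) - \frac{2}{529 \left(-45 - 28\right)} = \frac{1235816}{1401131} - \frac{2}{529 \left(-73\right)} = \frac{1235816}{1401131} - - \frac{2}{38617} = \frac{1235816}{1401131} + \frac{2}{38617} = \frac{47726308734}{54107475827}$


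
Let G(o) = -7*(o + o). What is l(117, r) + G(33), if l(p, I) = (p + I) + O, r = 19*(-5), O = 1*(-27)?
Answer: -467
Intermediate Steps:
O = -27
r = -95
G(o) = -14*o
l(p, I) = -27 + I + p (l(p, I) = (p + I) - 27 = (I + p) - 27 = -27 + I + p)
l(117, r) + G(33) = (-27 - 95 + 117) - 14*33 = -5 - 462 = -467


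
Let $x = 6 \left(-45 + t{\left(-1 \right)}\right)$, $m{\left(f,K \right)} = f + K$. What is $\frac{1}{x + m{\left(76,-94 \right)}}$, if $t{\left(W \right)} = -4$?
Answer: $- \frac{1}{312} \approx -0.0032051$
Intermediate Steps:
$m{\left(f,K \right)} = K + f$
$x = -294$ ($x = 6 \left(-45 - 4\right) = 6 \left(-49\right) = -294$)
$\frac{1}{x + m{\left(76,-94 \right)}} = \frac{1}{-294 + \left(-94 + 76\right)} = \frac{1}{-294 - 18} = \frac{1}{-312} = - \frac{1}{312}$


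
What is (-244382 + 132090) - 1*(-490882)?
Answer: 378590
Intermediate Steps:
(-244382 + 132090) - 1*(-490882) = -112292 + 490882 = 378590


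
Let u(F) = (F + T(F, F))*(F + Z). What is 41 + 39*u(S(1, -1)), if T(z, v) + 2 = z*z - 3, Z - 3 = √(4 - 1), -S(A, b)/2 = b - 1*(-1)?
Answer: -544 - 195*√3 ≈ -881.75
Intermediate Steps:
S(A, b) = -2 - 2*b (S(A, b) = -2*(b - 1*(-1)) = -2*(b + 1) = -2*(1 + b) = -2 - 2*b)
Z = 3 + √3 (Z = 3 + √(4 - 1) = 3 + √3 ≈ 4.7320)
T(z, v) = -5 + z² (T(z, v) = -2 + (z*z - 3) = -2 + (z² - 3) = -2 + (-3 + z²) = -5 + z²)
u(F) = (-5 + F + F²)*(3 + F + √3) (u(F) = (F + (-5 + F²))*(F + (3 + √3)) = (-5 + F + F²)*(3 + F + √3))
41 + 39*u(S(1, -1)) = 41 + 39*((-2 - 2*(-1))² + (-2 - 2*(-1))*(-5 + (-2 - 2*(-1))²) + (-2 - 2*(-1))*(3 + √3) + (-5 + (-2 - 2*(-1))²)*(3 + √3)) = 41 + 39*((-2 + 2)² + (-2 + 2)*(-5 + (-2 + 2)²) + (-2 + 2)*(3 + √3) + (-5 + (-2 + 2)²)*(3 + √3)) = 41 + 39*(0² + 0*(-5 + 0²) + 0*(3 + √3) + (-5 + 0²)*(3 + √3)) = 41 + 39*(0 + 0*(-5 + 0) + 0 + (-5 + 0)*(3 + √3)) = 41 + 39*(0 + 0*(-5) + 0 - 5*(3 + √3)) = 41 + 39*(0 + 0 + 0 + (-15 - 5*√3)) = 41 + 39*(-15 - 5*√3) = 41 + (-585 - 195*√3) = -544 - 195*√3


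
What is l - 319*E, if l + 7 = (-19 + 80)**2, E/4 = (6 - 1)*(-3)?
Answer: 22854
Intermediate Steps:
E = -60 (E = 4*((6 - 1)*(-3)) = 4*(5*(-3)) = 4*(-15) = -60)
l = 3714 (l = -7 + (-19 + 80)**2 = -7 + 61**2 = -7 + 3721 = 3714)
l - 319*E = 3714 - 319*(-60) = 3714 - 1*(-19140) = 3714 + 19140 = 22854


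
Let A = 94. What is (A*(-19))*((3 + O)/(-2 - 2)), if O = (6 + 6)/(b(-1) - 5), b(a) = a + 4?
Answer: -2679/2 ≈ -1339.5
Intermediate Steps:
b(a) = 4 + a
O = -6 (O = (6 + 6)/((4 - 1) - 5) = 12/(3 - 5) = 12/(-2) = 12*(-½) = -6)
(A*(-19))*((3 + O)/(-2 - 2)) = (94*(-19))*((3 - 6)/(-2 - 2)) = -(-5358)/(-4) = -(-5358)*(-1)/4 = -1786*¾ = -2679/2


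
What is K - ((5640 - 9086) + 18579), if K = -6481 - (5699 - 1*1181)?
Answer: -26132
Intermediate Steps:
K = -10999 (K = -6481 - (5699 - 1181) = -6481 - 1*4518 = -6481 - 4518 = -10999)
K - ((5640 - 9086) + 18579) = -10999 - ((5640 - 9086) + 18579) = -10999 - (-3446 + 18579) = -10999 - 1*15133 = -10999 - 15133 = -26132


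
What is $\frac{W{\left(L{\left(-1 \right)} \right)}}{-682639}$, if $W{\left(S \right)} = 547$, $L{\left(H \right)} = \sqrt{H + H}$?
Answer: $- \frac{547}{682639} \approx -0.0008013$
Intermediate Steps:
$L{\left(H \right)} = \sqrt{2} \sqrt{H}$ ($L{\left(H \right)} = \sqrt{2 H} = \sqrt{2} \sqrt{H}$)
$\frac{W{\left(L{\left(-1 \right)} \right)}}{-682639} = \frac{547}{-682639} = 547 \left(- \frac{1}{682639}\right) = - \frac{547}{682639}$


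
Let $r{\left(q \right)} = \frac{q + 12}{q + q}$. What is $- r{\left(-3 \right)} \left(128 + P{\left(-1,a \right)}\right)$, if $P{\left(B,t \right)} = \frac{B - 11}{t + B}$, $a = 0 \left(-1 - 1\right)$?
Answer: $210$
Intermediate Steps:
$r{\left(q \right)} = \frac{12 + q}{2 q}$
$a = 0$ ($a = 0 \left(-2\right) = 0$)
$P{\left(B,t \right)} = \frac{-11 + B}{B + t}$
$- r{\left(-3 \right)} \left(128 + P{\left(-1,a \right)}\right) = - \frac{12 - 3}{2 \left(-3\right)} \left(128 + \frac{-11 - 1}{-1 + 0}\right) = - \frac{1}{2} \left(- \frac{1}{3}\right) 9 \left(128 + \frac{1}{-1} \left(-12\right)\right) = - \frac{\left(-3\right) \left(128 - -12\right)}{2} = - \frac{\left(-3\right) \left(128 + 12\right)}{2} = - \frac{\left(-3\right) 140}{2} = \left(-1\right) \left(-210\right) = 210$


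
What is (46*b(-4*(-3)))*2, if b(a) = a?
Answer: 1104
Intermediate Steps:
(46*b(-4*(-3)))*2 = (46*(-4*(-3)))*2 = (46*12)*2 = 552*2 = 1104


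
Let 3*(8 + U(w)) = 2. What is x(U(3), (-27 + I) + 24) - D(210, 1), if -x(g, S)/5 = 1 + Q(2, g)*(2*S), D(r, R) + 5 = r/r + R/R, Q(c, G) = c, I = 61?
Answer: -1162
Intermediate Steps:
U(w) = -22/3 (U(w) = -8 + (⅓)*2 = -8 + ⅔ = -22/3)
D(r, R) = -3 (D(r, R) = -5 + (r/r + R/R) = -5 + (1 + 1) = -5 + 2 = -3)
x(g, S) = -5 - 20*S (x(g, S) = -5*(1 + 2*(2*S)) = -5*(1 + 4*S) = -5 - 20*S)
x(U(3), (-27 + I) + 24) - D(210, 1) = (-5 - 20*((-27 + 61) + 24)) - 1*(-3) = (-5 - 20*(34 + 24)) + 3 = (-5 - 20*58) + 3 = (-5 - 1160) + 3 = -1165 + 3 = -1162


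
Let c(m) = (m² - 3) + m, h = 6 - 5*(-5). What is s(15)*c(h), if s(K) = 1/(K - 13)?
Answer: 989/2 ≈ 494.50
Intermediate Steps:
h = 31 (h = 6 + 25 = 31)
c(m) = -3 + m + m² (c(m) = (-3 + m²) + m = -3 + m + m²)
s(K) = 1/(-13 + K)
s(15)*c(h) = (-3 + 31 + 31²)/(-13 + 15) = (-3 + 31 + 961)/2 = (½)*989 = 989/2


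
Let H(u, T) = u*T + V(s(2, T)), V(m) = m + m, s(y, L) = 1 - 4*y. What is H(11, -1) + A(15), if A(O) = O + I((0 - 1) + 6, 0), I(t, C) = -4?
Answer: -14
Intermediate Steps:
V(m) = 2*m
H(u, T) = -14 + T*u (H(u, T) = u*T + 2*(1 - 4*2) = T*u + 2*(1 - 8) = T*u + 2*(-7) = T*u - 14 = -14 + T*u)
A(O) = -4 + O (A(O) = O - 4 = -4 + O)
H(11, -1) + A(15) = (-14 - 1*11) + (-4 + 15) = (-14 - 11) + 11 = -25 + 11 = -14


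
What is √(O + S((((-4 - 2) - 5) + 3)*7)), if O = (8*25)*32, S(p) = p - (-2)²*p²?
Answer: 10*I*√62 ≈ 78.74*I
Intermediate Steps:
S(p) = p - 4*p²
O = 6400 (O = 200*32 = 6400)
√(O + S((((-4 - 2) - 5) + 3)*7)) = √(6400 + ((((-4 - 2) - 5) + 3)*7)*(1 - 4*(((-4 - 2) - 5) + 3)*7)) = √(6400 + (((-6 - 5) + 3)*7)*(1 - 4*((-6 - 5) + 3)*7)) = √(6400 + ((-11 + 3)*7)*(1 - 4*(-11 + 3)*7)) = √(6400 + (-8*7)*(1 - (-32)*7)) = √(6400 - 56*(1 - 4*(-56))) = √(6400 - 56*(1 + 224)) = √(6400 - 56*225) = √(6400 - 12600) = √(-6200) = 10*I*√62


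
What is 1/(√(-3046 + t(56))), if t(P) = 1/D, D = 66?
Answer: -I*√13268310/201035 ≈ -0.018119*I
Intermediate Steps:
t(P) = 1/66
1/(√(-3046 + t(56))) = 1/(√(-3046 + 1/66)) = 1/(√(-201035/66)) = 1/(I*√13268310/66) = -I*√13268310/201035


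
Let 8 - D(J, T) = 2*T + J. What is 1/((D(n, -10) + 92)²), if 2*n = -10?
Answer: 1/15625 ≈ 6.4000e-5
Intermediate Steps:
n = -5 (n = (½)*(-10) = -5)
D(J, T) = 8 - J - 2*T (D(J, T) = 8 - (2*T + J) = 8 - (J + 2*T) = 8 + (-J - 2*T) = 8 - J - 2*T)
1/((D(n, -10) + 92)²) = 1/(((8 - 1*(-5) - 2*(-10)) + 92)²) = 1/(((8 + 5 + 20) + 92)²) = 1/((33 + 92)²) = 1/(125²) = 1/15625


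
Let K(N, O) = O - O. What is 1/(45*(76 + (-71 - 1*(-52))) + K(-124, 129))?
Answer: 1/2565 ≈ 0.00038986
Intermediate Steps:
K(N, O) = 0
1/(45*(76 + (-71 - 1*(-52))) + K(-124, 129)) = 1/(45*(76 + (-71 - 1*(-52))) + 0) = 1/(45*(76 + (-71 + 52)) + 0) = 1/(45*(76 - 19) + 0) = 1/(45*57 + 0) = 1/(2565 + 0) = 1/2565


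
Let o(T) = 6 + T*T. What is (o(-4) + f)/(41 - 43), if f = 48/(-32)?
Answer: -41/4 ≈ -10.250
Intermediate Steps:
o(T) = 6 + T²
f = -3/2 (f = 48*(-1/32) = -3/2 ≈ -1.5000)
(o(-4) + f)/(41 - 43) = ((6 + (-4)²) - 3/2)/(41 - 43) = ((6 + 16) - 3/2)/(-2) = -(22 - 3/2)/2 = -½*41/2 = -41/4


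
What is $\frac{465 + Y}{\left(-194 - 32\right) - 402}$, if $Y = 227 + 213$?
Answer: $- \frac{905}{628} \approx -1.4411$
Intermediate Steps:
$Y = 440$
$\frac{465 + Y}{\left(-194 - 32\right) - 402} = \frac{465 + 440}{\left(-194 - 32\right) - 402} = \frac{905}{\left(-194 - 32\right) - 402} = \frac{905}{-226 - 402} = \frac{905}{-628} = 905 \left(- \frac{1}{628}\right) = - \frac{905}{628}$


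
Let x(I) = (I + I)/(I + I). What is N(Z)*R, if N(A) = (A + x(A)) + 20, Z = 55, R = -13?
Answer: -988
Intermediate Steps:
x(I) = 1 (x(I) = (2*I)/((2*I)) = (2*I)*(1/(2*I)) = 1)
N(A) = 21 + A (N(A) = (A + 1) + 20 = (1 + A) + 20 = 21 + A)
N(Z)*R = (21 + 55)*(-13) = 76*(-13) = -988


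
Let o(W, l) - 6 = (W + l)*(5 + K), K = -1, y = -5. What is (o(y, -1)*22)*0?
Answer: 0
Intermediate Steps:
o(W, l) = 6 + 4*W + 4*l (o(W, l) = 6 + (W + l)*(5 - 1) = 6 + (W + l)*4 = 6 + (4*W + 4*l) = 6 + 4*W + 4*l)
(o(y, -1)*22)*0 = ((6 + 4*(-5) + 4*(-1))*22)*0 = ((6 - 20 - 4)*22)*0 = -18*22*0 = -396*0 = 0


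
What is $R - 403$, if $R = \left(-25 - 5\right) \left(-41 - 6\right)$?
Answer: $1007$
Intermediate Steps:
$R = 1410$ ($R = - 30 \left(-41 - 6\right) = \left(-30\right) \left(-47\right) = 1410$)
$R - 403 = 1410 - 403 = 1007$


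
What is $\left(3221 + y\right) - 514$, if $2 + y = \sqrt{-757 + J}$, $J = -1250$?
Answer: $2705 + 3 i \sqrt{223} \approx 2705.0 + 44.8 i$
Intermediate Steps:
$y = -2 + 3 i \sqrt{223}$ ($y = -2 + \sqrt{-757 - 1250} = -2 + \sqrt{-2007} = -2 + 3 i \sqrt{223} \approx -2.0 + 44.8 i$)
$\left(3221 + y\right) - 514 = \left(3221 - \left(2 - 3 i \sqrt{223}\right)\right) - 514 = \left(3219 + 3 i \sqrt{223}\right) - 514 = 2705 + 3 i \sqrt{223}$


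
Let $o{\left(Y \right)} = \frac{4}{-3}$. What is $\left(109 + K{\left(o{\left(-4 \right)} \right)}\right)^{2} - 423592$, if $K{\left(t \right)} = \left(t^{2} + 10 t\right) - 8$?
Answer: $- \frac{33662927}{81} \approx -4.1559 \cdot 10^{5}$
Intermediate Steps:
$o{\left(Y \right)} = - \frac{4}{3}$ ($o{\left(Y \right)} = 4 \left(- \frac{1}{3}\right) = - \frac{4}{3}$)
$K{\left(t \right)} = -8 + t^{2} + 10 t$
$\left(109 + K{\left(o{\left(-4 \right)} \right)}\right)^{2} - 423592 = \left(109 + \left(-8 + \left(- \frac{4}{3}\right)^{2} + 10 \left(- \frac{4}{3}\right)\right)\right)^{2} - 423592 = \left(109 - \frac{176}{9}\right)^{2} - 423592 = \left(\frac{805}{9}\right)^{2} - 423592 = \frac{648025}{81} - 423592 = - \frac{33662927}{81}$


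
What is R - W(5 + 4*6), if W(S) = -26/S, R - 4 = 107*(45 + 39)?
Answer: 260794/29 ≈ 8992.9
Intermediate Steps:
R = 8992 (R = 4 + 107*(45 + 39) = 4 + 107*84 = 4 + 8988 = 8992)
R - W(5 + 4*6) = 8992 - (-26)/(5 + 4*6) = 8992 - (-26)/(5 + 24) = 8992 - (-26)/29 = 8992 - 1*(-26/29) = 8992 + 26/29 = 260794/29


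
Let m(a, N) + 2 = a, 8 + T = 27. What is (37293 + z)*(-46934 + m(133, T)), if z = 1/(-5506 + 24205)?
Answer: -10879229546608/6233 ≈ -1.7454e+9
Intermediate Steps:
T = 19 (T = -8 + 27 = 19)
m(a, N) = -2 + a
z = 1/18699 ≈ 5.3479e-5
(37293 + z)*(-46934 + m(133, T)) = (37293 + 1/18699)*(-46934 + (-2 + 133)) = 697341808*(-46934 + 131)/18699 = (697341808/18699)*(-46803) = -10879229546608/6233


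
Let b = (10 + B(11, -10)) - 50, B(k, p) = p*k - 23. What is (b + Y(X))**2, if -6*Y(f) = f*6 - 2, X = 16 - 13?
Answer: 277729/9 ≈ 30859.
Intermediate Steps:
X = 3
B(k, p) = -23 + k*p (B(k, p) = k*p - 23 = -23 + k*p)
Y(f) = 1/3 - f (Y(f) = -(f*6 - 2)/6 = -(6*f - 2)/6 = -(-2 + 6*f)/6 = 1/3 - f)
b = -173 (b = (10 + (-23 + 11*(-10))) - 50 = (10 + (-23 - 110)) - 50 = (10 - 133) - 50 = -123 - 50 = -173)
(b + Y(X))**2 = (-173 + (1/3 - 1*3))**2 = (-173 + (1/3 - 3))**2 = (-173 - 8/3)**2 = (-527/3)**2 = 277729/9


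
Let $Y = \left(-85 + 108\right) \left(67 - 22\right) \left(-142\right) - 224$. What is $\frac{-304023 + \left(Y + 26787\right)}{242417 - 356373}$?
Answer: $\frac{212215}{56978} \approx 3.7245$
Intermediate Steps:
$Y = -147194$ ($Y = 23 \cdot 45 \left(-142\right) - 224 = 1035 \left(-142\right) - 224 = -146970 - 224 = -147194$)
$\frac{-304023 + \left(Y + 26787\right)}{242417 - 356373} = \frac{-304023 + \left(-147194 + 26787\right)}{242417 - 356373} = \frac{-304023 - 120407}{-113956} = \left(-424430\right) \left(- \frac{1}{113956}\right) = \frac{212215}{56978}$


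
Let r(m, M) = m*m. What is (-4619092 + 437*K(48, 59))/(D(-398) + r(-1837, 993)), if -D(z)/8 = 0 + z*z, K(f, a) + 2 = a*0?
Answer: -4619966/2107337 ≈ -2.1923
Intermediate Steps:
r(m, M) = m**2
K(f, a) = -2 (K(f, a) = -2 + a*0 = -2 + 0 = -2)
D(z) = -8*z**2 (D(z) = -8*(0 + z*z) = -8*(0 + z**2) = -8*z**2)
(-4619092 + 437*K(48, 59))/(D(-398) + r(-1837, 993)) = (-4619092 + 437*(-2))/(-8*(-398)**2 + (-1837)**2) = (-4619092 - 874)/(-8*158404 + 3374569) = -4619966/(-1267232 + 3374569) = -4619966/2107337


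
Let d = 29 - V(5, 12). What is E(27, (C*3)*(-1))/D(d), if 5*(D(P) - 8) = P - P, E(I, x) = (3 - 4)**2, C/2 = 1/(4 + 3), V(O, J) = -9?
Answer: 1/8 ≈ 0.12500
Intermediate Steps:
C = 2/7 (C = 2/(4 + 3) = 2/7 ≈ 0.28571)
E(I, x) = 1 (E(I, x) = (-1)**2 = 1)
d = 38 (d = 29 - 1*(-9) = 29 + 9 = 38)
D(P) = 8 (D(P) = 8 + (P - P)/5 = 8 + (1/5)*0 = 8 + 0 = 8)
E(27, (C*3)*(-1))/D(d) = 1/8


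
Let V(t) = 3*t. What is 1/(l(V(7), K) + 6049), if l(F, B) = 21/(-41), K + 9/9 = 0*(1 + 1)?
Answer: 41/247988 ≈ 0.00016533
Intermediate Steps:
K = -1 (K = -1 + 0*(1 + 1) = -1 + 0*2 = -1 + 0 = -1)
l(F, B) = -21/41 (l(F, B) = 21*(-1/41) = -21/41)
1/(l(V(7), K) + 6049) = 1/(-21/41 + 6049) = 1/(247988/41) = 41/247988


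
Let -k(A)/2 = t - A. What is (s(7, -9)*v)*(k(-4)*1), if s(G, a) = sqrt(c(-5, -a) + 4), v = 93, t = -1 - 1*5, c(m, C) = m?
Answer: 372*I ≈ 372.0*I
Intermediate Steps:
t = -6 (t = -1 - 5 = -6)
k(A) = 12 + 2*A (k(A) = -2*(-6 - A) = 12 + 2*A)
s(G, a) = I (s(G, a) = sqrt(-5 + 4) = sqrt(-1) = I)
(s(7, -9)*v)*(k(-4)*1) = (I*93)*((12 + 2*(-4))*1) = (93*I)*((12 - 8)*1) = (93*I)*(4*1) = (93*I)*4 = 372*I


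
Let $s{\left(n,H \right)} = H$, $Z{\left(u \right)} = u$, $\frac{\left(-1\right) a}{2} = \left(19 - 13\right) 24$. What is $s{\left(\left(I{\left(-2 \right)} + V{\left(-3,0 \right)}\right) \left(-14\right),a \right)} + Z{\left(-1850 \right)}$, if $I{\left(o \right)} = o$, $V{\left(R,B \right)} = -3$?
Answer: $-2138$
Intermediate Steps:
$a = -288$ ($a = - 2 \left(19 - 13\right) 24 = - 2 \cdot 6 \cdot 24 = \left(-2\right) 144 = -288$)
$s{\left(\left(I{\left(-2 \right)} + V{\left(-3,0 \right)}\right) \left(-14\right),a \right)} + Z{\left(-1850 \right)} = -288 - 1850 = -2138$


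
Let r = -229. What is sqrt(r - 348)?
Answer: I*sqrt(577) ≈ 24.021*I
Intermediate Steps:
sqrt(r - 348) = sqrt(-229 - 348) = sqrt(-577) = I*sqrt(577)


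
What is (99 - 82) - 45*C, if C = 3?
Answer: -118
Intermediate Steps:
(99 - 82) - 45*C = (99 - 82) - 45*3 = 17 - 1*135 = 17 - 135 = -118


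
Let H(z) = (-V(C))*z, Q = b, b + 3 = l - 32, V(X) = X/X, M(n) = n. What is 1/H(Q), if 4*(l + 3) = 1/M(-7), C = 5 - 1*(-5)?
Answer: 28/1065 ≈ 0.026291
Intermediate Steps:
C = 10 (C = 5 + 5 = 10)
V(X) = 1
l = -85/28 (l = -3 + (¼)/(-7) = -3 + (¼)*(-⅐) = -3 - 1/28 = -85/28 ≈ -3.0357)
b = -1065/28 (b = -3 + (-85/28 - 32) = -3 - 981/28 = -1065/28 ≈ -38.036)
Q = -1065/28 ≈ -38.036
H(z) = -z (H(z) = (-1*1)*z = -z)
1/H(Q) = 1/(-1*(-1065/28)) = 1/(1065/28) = 28/1065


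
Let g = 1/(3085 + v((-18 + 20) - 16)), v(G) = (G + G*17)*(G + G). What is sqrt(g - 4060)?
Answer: I*sqrt(417529906719)/10141 ≈ 63.718*I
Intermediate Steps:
v(G) = 36*G**2 (v(G) = (G + 17*G)*(2*G) = (18*G)*(2*G) = 36*G**2)
g = 1/10141 (g = 1/(3085 + 36*((-18 + 20) - 16)**2) = 1/(3085 + 36*(2 - 16)**2) = 1/(3085 + 36*(-14)**2) = 1/(3085 + 36*196) = 1/(3085 + 7056) = 1/10141 ≈ 9.8610e-5)
sqrt(g - 4060) = sqrt(1/10141 - 4060) = sqrt(-41172459/10141) = I*sqrt(417529906719)/10141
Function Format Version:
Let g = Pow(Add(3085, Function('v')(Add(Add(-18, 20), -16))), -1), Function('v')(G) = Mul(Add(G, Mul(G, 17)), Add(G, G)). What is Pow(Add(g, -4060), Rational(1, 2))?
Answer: Mul(Rational(1, 10141), I, Pow(417529906719, Rational(1, 2))) ≈ Mul(63.718, I)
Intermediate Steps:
Function('v')(G) = Mul(36, Pow(G, 2)) (Function('v')(G) = Mul(Add(G, Mul(17, G)), Mul(2, G)) = Mul(Mul(18, G), Mul(2, G)) = Mul(36, Pow(G, 2)))
g = Rational(1, 10141) (g = Pow(Add(3085, Mul(36, Pow(Add(Add(-18, 20), -16), 2))), -1) = Pow(Add(3085, Mul(36, Pow(Add(2, -16), 2))), -1) = Pow(Add(3085, Mul(36, Pow(-14, 2))), -1) = Pow(Add(3085, Mul(36, 196)), -1) = Pow(Add(3085, 7056), -1) = Pow(10141, -1) = Rational(1, 10141) ≈ 9.8610e-5)
Pow(Add(g, -4060), Rational(1, 2)) = Pow(Add(Rational(1, 10141), -4060), Rational(1, 2)) = Pow(Rational(-41172459, 10141), Rational(1, 2)) = Mul(Rational(1, 10141), I, Pow(417529906719, Rational(1, 2)))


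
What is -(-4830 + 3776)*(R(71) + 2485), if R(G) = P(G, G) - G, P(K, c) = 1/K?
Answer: 180650330/71 ≈ 2.5444e+6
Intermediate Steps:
R(G) = 1/G - G
-(-4830 + 3776)*(R(71) + 2485) = -(-4830 + 3776)*((1/71 - 1*71) + 2485) = -(-1054)*((1/71 - 71) + 2485) = -(-1054)*(-5040/71 + 2485) = -(-1054)*171395/71 = -1*(-180650330/71) = 180650330/71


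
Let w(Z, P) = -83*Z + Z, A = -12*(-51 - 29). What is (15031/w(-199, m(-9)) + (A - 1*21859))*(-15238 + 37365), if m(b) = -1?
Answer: -7545635608077/16318 ≈ -4.6241e+8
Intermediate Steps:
A = 960 (A = -12*(-80) = 960)
w(Z, P) = -82*Z
(15031/w(-199, m(-9)) + (A - 1*21859))*(-15238 + 37365) = (15031/((-82*(-199))) + (960 - 1*21859))*(-15238 + 37365) = (15031/16318 + (960 - 21859))*22127 = (15031*(1/16318) - 20899)*22127 = (15031/16318 - 20899)*22127 = -341014851/16318*22127 = -7545635608077/16318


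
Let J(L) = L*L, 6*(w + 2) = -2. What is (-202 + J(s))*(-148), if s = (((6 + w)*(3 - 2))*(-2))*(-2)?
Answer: -17464/9 ≈ -1940.4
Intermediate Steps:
w = -7/3 (w = -2 + (1/6)*(-2) = -2 - 1/3 = -7/3 ≈ -2.3333)
s = 44/3 (s = (((6 - 7/3)*(3 - 2))*(-2))*(-2) = (((11/3)*1)*(-2))*(-2) = ((11/3)*(-2))*(-2) = -22/3*(-2) = 44/3 ≈ 14.667)
J(L) = L**2
(-202 + J(s))*(-148) = (-202 + (44/3)**2)*(-148) = (-202 + 1936/9)*(-148) = (118/9)*(-148) = -17464/9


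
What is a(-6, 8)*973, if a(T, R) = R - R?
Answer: 0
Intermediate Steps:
a(T, R) = 0
a(-6, 8)*973 = 0*973 = 0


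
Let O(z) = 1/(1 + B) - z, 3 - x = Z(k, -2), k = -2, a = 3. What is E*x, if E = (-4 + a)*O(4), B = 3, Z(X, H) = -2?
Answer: 75/4 ≈ 18.750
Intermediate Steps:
x = 5 (x = 3 - 1*(-2) = 3 + 2 = 5)
O(z) = ¼ - z (O(z) = 1/(1 + 3) - z = 1/4 - z = ¼ - z)
E = 15/4 (E = (-4 + 3)*(¼ - 1*4) = -(¼ - 4) = -1*(-15/4) = 15/4 ≈ 3.7500)
E*x = (15/4)*5 = 75/4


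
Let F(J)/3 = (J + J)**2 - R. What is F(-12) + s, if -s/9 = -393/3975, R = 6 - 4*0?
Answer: 2266929/1325 ≈ 1710.9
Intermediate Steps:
R = 6 (R = 6 + 0 = 6)
F(J) = -18 + 12*J**2 (F(J) = 3*((J + J)**2 - 1*6) = 3*((2*J)**2 - 6) = 3*(4*J**2 - 6) = 3*(-6 + 4*J**2) = -18 + 12*J**2)
s = 1179/1325 (s = -(-3537)/3975 = -9*(-131/1325) = 1179/1325 ≈ 0.88981)
F(-12) + s = (-18 + 12*(-12)**2) + 1179/1325 = (-18 + 12*144) + 1179/1325 = (-18 + 1728) + 1179/1325 = 1710 + 1179/1325 = 2266929/1325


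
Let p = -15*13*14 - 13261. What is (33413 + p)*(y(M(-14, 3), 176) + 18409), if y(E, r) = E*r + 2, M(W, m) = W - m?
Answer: 268629818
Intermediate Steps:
y(E, r) = 2 + E*r
p = -15991 (p = -195*14 - 13261 = -2730 - 13261 = -15991)
(33413 + p)*(y(M(-14, 3), 176) + 18409) = (33413 - 15991)*((2 + (-14 - 1*3)*176) + 18409) = 17422*((2 + (-14 - 3)*176) + 18409) = 17422*((2 - 17*176) + 18409) = 17422*((2 - 2992) + 18409) = 17422*(-2990 + 18409) = 17422*15419 = 268629818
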